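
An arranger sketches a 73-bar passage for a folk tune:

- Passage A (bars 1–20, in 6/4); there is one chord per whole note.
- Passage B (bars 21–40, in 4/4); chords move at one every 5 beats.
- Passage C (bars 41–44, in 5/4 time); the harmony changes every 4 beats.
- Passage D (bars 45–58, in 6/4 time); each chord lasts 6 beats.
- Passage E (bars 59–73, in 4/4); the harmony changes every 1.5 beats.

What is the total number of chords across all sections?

A: 20·6 = 120 beats, 120/4 = 30 chords.
B: 20·4 = 80 beats, 80/5 = 16 chords.
C: 4·5 = 20 beats, 20/4 = 5 chords.
D: 14·6 = 84 beats, 84/6 = 14 chords.
E: 15·4 = 60 beats, 60/1.5 = 40 chords.
Total: 30 + 16 + 5 + 14 + 40 = 105.

105 chords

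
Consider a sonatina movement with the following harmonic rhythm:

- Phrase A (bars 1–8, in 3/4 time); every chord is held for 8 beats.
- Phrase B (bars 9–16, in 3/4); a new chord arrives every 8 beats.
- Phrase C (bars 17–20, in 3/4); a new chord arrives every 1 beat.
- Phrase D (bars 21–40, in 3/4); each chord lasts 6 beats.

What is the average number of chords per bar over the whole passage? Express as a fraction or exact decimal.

A: 8 bars of 3 beats is 24 beats; at 8 beats each that's 3 chords.
B: 8 bars of 3 beats is 24 beats; at 8 beats each that's 3 chords.
C: 4 bars of 3 beats is 12 beats; at 1 beat each that's 12 chords.
D: 20 bars of 3 beats is 60 beats; at 6 beats each that's 10 chords.
Overall: 28 chords over 40 bars → 28/40 = 0.7 chords per bar.

0.7 chords per bar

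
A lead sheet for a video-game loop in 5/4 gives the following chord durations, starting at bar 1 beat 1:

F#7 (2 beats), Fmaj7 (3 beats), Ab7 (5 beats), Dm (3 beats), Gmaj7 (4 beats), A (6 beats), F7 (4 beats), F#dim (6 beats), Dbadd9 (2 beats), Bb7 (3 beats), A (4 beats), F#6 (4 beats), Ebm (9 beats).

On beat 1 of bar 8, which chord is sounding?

Beat 1 of bar 8 is beat (8−1)×5 + 1 = 36 overall.
Running totals: F#7 ends at 2, Fmaj7 ends at 5, Ab7 ends at 10, Dm ends at 13, Gmaj7 ends at 17, A ends at 23, F7 ends at 27, F#dim ends at 33, Dbadd9 ends at 35, Bb7 ends at 38.
Beat 36 falls within Bb7.

Bb7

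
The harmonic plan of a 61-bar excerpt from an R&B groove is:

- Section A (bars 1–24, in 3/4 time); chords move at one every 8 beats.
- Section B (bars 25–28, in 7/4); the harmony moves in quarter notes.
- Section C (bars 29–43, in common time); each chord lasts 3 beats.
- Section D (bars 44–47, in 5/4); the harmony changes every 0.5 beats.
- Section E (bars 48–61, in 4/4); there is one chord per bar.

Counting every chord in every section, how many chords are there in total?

111 chords

A: 24·3 = 72 beats, 72/8 = 9 chords.
B: 4·7 = 28 beats, 28/1 = 28 chords.
C: 15·4 = 60 beats, 60/3 = 20 chords.
D: 4·5 = 20 beats, 20/0.5 = 40 chords.
E: 14·4 = 56 beats, 56/4 = 14 chords.
Total: 9 + 28 + 20 + 40 + 14 = 111.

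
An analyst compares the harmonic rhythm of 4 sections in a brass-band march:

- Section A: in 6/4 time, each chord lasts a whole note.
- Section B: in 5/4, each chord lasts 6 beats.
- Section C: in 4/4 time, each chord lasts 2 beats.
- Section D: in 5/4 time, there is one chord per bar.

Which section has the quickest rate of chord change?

A: 6 beats/bar ÷ 4 beats/chord = 1.5 chords/bar.
B: 5 beats/bar ÷ 6 beats/chord = 5/6 chords/bar.
C: 4 beats/bar ÷ 2 beats/chord = 2 chords/bar.
D: 5 beats/bar ÷ 5 beats/chord = 1 chord/bar.
Fastest is C at 2 chords/bar.

Section C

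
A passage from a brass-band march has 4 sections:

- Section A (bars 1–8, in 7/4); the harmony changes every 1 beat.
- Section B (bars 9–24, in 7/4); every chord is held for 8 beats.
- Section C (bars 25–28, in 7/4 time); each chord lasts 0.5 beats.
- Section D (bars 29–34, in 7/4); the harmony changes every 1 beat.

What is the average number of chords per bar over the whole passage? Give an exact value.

A: 8 × 7 = 56 beats ÷ 1 = 56 chords.
B: 16 × 7 = 112 beats ÷ 8 = 14 chords.
C: 4 × 7 = 28 beats ÷ 0.5 = 56 chords.
D: 6 × 7 = 42 beats ÷ 1 = 42 chords.
Overall: 168 chords over 34 bars → 168/34 = 84/17 chords per bar.

84/17 chords per bar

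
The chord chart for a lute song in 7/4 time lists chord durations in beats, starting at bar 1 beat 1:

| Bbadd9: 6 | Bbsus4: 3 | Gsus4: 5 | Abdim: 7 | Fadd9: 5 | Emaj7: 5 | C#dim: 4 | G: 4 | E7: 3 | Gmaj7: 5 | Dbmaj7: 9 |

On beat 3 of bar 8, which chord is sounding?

Beat 3 of bar 8 is beat (8−1)×7 + 3 = 52 overall.
Running totals: Bbadd9 ends at 6, Bbsus4 ends at 9, Gsus4 ends at 14, Abdim ends at 21, Fadd9 ends at 26, Emaj7 ends at 31, C#dim ends at 35, G ends at 39, E7 ends at 42, Gmaj7 ends at 47, Dbmaj7 ends at 56.
Beat 52 falls within Dbmaj7.

Dbmaj7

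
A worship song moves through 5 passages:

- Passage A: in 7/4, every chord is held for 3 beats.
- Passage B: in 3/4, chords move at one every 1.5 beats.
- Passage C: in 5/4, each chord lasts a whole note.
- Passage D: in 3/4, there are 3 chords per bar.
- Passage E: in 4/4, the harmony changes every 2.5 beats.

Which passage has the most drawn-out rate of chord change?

Passage C

A: 7 beats/bar ÷ 3 beats/chord = 7/3 chords/bar.
B: 3 beats/bar ÷ 1.5 beats/chord = 2 chords/bar.
C: 5 beats/bar ÷ 4 beats/chord = 1.25 chords/bar.
D: 3 beats/bar ÷ 1 beat/chord = 3 chords/bar.
E: 4 beats/bar ÷ 2.5 beats/chord = 1.6 chords/bar.
Slowest is C at 1.25 chords/bar.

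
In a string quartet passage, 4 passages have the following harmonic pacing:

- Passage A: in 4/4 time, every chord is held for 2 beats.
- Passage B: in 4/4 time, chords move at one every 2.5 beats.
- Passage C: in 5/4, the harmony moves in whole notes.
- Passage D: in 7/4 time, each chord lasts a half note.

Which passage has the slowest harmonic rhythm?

Passage C

A: 4/2 = 2 chords/bar.
B: 4/2.5 = 1.6 chords/bar.
C: 5/4 = 1.25 chords/bar.
D: 7/2 = 3.5 chords/bar.
Slowest is C at 1.25 chords/bar.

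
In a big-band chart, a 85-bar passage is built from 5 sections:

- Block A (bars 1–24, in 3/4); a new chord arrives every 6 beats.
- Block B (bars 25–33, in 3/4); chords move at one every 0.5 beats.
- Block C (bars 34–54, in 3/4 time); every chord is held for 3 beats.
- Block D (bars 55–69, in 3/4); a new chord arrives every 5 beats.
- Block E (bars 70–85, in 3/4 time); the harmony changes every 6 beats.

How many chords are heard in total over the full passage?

A has 72 beats and chords last 6 each, so 12 chords.
B has 27 beats and chords last 0.5 each, so 54 chords.
C has 63 beats and chords last 3 each, so 21 chords.
D has 45 beats and chords last 5 each, so 9 chords.
E has 48 beats and chords last 6 each, so 8 chords.
Total: 12 + 54 + 21 + 9 + 8 = 104.

104 chords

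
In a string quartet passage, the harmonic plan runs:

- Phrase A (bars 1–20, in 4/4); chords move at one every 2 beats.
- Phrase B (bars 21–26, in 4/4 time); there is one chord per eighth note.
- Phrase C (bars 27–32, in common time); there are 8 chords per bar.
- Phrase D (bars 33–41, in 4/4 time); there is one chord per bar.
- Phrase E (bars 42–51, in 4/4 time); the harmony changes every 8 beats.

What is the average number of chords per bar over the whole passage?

A: 20 × 4 = 80 beats ÷ 2 = 40 chords.
B: 6 × 4 = 24 beats ÷ 0.5 = 48 chords.
C: 6 × 4 = 24 beats ÷ 0.5 = 48 chords.
D: 9 × 4 = 36 beats ÷ 4 = 9 chords.
E: 10 × 4 = 40 beats ÷ 8 = 5 chords.
Overall: 150 chords over 51 bars → 150/51 = 50/17 chords per bar.

50/17 chords per bar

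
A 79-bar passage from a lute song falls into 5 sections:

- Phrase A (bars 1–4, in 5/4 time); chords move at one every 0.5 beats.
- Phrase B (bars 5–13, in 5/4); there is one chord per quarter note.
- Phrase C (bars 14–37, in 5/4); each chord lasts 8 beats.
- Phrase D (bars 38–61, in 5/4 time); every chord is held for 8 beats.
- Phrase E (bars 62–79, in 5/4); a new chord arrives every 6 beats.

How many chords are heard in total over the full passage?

A: 4·5 = 20 beats, 20/0.5 = 40 chords.
B: 9·5 = 45 beats, 45/1 = 45 chords.
C: 24·5 = 120 beats, 120/8 = 15 chords.
D: 24·5 = 120 beats, 120/8 = 15 chords.
E: 18·5 = 90 beats, 90/6 = 15 chords.
Total: 40 + 45 + 15 + 15 + 15 = 130.

130 chords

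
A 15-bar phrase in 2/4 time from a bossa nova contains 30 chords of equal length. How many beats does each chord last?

15 bars × 2 beats/bar = 30 beats total.
30 beats ÷ 30 chords = 1 beats per chord.
(That is a quarter note.)

1 beat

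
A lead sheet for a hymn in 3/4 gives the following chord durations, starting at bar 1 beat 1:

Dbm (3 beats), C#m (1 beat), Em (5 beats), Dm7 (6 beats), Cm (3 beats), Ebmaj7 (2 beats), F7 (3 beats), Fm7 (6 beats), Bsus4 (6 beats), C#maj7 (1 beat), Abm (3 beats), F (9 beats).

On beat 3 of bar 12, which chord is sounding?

C#maj7

Beat 3 of bar 12 is beat (12−1)×3 + 3 = 36 overall.
Running totals: Dbm ends at 3, C#m ends at 4, Em ends at 9, Dm7 ends at 15, Cm ends at 18, Ebmaj7 ends at 20, F7 ends at 23, Fm7 ends at 29, Bsus4 ends at 35, C#maj7 ends at 36.
Beat 36 falls within C#maj7.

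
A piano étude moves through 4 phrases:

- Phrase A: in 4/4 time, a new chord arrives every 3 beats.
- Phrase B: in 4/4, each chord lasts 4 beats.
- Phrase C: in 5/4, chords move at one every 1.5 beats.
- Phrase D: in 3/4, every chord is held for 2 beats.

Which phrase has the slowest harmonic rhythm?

Phrase B

A: each chord is 3 beats in 4/4, so 4/3 per bar.
B: each chord is 4 beats in 4/4, so 1 per bar.
C: each chord is 1.5 beats in 5/4, so 10/3 per bar.
D: each chord is 2 beats in 3/4, so 1.5 per bar.
Slowest is B at 1 chords/bar.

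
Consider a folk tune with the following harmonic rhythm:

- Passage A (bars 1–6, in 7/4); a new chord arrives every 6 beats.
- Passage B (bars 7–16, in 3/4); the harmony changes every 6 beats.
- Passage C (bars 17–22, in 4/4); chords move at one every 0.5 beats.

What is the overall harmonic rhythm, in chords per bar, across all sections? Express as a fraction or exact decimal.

A: 6 × 7 = 42 beats ÷ 6 = 7 chords.
B: 10 × 3 = 30 beats ÷ 6 = 5 chords.
C: 6 × 4 = 24 beats ÷ 0.5 = 48 chords.
Overall: 60 chords over 22 bars → 60/22 = 30/11 chords per bar.

30/11 chords per bar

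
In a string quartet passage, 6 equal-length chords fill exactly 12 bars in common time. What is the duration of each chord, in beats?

8 beats

12 bars × 4 beats/bar = 48 beats total.
48 beats ÷ 6 chords = 8 beats per chord.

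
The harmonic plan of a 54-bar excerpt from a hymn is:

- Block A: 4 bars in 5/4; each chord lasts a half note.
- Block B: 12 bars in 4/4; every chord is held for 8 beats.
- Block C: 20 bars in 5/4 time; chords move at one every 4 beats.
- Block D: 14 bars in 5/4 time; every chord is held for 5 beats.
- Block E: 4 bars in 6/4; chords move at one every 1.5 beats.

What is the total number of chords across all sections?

71 chords

A: 4 bars × 5 beats = 20 beats; 2 beats/chord → 10 chords.
B: 12 bars × 4 beats = 48 beats; 8 beats/chord → 6 chords.
C: 20 bars × 5 beats = 100 beats; 4 beats/chord → 25 chords.
D: 14 bars × 5 beats = 70 beats; 5 beats/chord → 14 chords.
E: 4 bars × 6 beats = 24 beats; 1.5 beats/chord → 16 chords.
Total: 10 + 6 + 25 + 14 + 16 = 71.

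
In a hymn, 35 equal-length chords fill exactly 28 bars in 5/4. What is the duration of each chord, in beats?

28 bars × 5 beats/bar = 140 beats total.
140 beats ÷ 35 chords = 4 beats per chord.
(That is a whole note.)

4 beats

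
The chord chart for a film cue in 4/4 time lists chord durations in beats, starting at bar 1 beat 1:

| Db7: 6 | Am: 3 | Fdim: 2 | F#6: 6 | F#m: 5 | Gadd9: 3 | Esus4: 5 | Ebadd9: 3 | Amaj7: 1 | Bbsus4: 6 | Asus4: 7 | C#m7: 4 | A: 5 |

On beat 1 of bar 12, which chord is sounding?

Asus4

Beat 1 of bar 12 is beat (12−1)×4 + 1 = 45 overall.
Running totals: Db7 ends at 6, Am ends at 9, Fdim ends at 11, F#6 ends at 17, F#m ends at 22, Gadd9 ends at 25, Esus4 ends at 30, Ebadd9 ends at 33, Amaj7 ends at 34, Bbsus4 ends at 40, Asus4 ends at 47.
Beat 45 falls within Asus4.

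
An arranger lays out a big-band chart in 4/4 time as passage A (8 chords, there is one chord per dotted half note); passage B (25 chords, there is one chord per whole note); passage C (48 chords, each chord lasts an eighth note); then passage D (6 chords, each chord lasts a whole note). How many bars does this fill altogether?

43 bars

A: 8 × 3 = 24 beats = 6 bars.
B: 25 × 4 = 100 beats = 25 bars.
C: 48 × 0.5 = 24 beats = 6 bars.
D: 6 × 4 = 24 beats = 6 bars.
Total: 6 + 25 + 6 + 6 = 43 bars.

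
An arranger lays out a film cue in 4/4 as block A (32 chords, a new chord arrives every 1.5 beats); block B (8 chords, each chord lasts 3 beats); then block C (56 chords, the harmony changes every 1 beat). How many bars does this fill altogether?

A: 32 × 1.5 = 48 beats = 12 bars.
B: 8 × 3 = 24 beats = 6 bars.
C: 56 × 1 = 56 beats = 14 bars.
Total: 12 + 6 + 14 = 32 bars.

32 bars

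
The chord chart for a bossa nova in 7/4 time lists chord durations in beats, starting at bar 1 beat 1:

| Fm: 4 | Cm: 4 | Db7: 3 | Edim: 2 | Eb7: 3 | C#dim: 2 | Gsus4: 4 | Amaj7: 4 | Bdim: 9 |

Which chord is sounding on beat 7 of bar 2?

Beat 7 of bar 2 is beat (2−1)×7 + 7 = 14 overall.
Running totals: Fm ends at 4, Cm ends at 8, Db7 ends at 11, Edim ends at 13, Eb7 ends at 16.
Beat 14 falls within Eb7.

Eb7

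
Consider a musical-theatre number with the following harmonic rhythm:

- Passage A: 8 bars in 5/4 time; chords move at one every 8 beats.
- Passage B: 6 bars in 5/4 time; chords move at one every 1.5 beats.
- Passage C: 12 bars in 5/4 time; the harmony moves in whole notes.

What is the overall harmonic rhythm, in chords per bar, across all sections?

A: 8 × 5 = 40 beats ÷ 8 = 5 chords.
B: 6 × 5 = 30 beats ÷ 1.5 = 20 chords.
C: 12 × 5 = 60 beats ÷ 4 = 15 chords.
Overall: 40 chords over 26 bars → 40/26 = 20/13 chords per bar.

20/13 chords per bar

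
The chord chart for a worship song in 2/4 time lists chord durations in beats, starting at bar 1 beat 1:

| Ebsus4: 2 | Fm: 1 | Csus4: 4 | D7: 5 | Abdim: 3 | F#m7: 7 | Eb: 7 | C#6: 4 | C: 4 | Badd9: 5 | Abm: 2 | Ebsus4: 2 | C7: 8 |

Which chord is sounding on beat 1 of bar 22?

Abm

Beat 1 of bar 22 is beat (22−1)×2 + 1 = 43 overall.
Running totals: Ebsus4 ends at 2, Fm ends at 3, Csus4 ends at 7, D7 ends at 12, Abdim ends at 15, F#m7 ends at 22, Eb ends at 29, C#6 ends at 33, C ends at 37, Badd9 ends at 42, Abm ends at 44.
Beat 43 falls within Abm.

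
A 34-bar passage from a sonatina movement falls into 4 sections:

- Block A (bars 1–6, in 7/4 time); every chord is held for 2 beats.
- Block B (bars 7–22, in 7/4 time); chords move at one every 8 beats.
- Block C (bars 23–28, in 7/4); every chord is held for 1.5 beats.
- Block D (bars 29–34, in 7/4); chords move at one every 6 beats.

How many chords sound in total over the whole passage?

70 chords

A: 6·7 = 42 beats, 42/2 = 21 chords.
B: 16·7 = 112 beats, 112/8 = 14 chords.
C: 6·7 = 42 beats, 42/1.5 = 28 chords.
D: 6·7 = 42 beats, 42/6 = 7 chords.
Total: 21 + 14 + 28 + 7 = 70.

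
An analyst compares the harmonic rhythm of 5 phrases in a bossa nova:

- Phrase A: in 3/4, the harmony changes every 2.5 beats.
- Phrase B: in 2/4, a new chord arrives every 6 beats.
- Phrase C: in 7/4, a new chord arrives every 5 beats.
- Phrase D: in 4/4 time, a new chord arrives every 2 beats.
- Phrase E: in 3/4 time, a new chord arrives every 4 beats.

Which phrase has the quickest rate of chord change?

Phrase D

A: each chord is 2.5 beats in 3/4, so 1.2 per bar.
B: each chord is 6 beats in 2/4, so 1/3 per bar.
C: each chord is 5 beats in 7/4, so 1.4 per bar.
D: each chord is 2 beats in 4/4, so 2 per bar.
E: each chord is 4 beats in 3/4, so 0.75 per bar.
Fastest is D at 2 chords/bar.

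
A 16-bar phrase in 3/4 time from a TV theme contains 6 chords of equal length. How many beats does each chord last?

8 beats

16 bars × 3 beats/bar = 48 beats total.
48 beats ÷ 6 chords = 8 beats per chord.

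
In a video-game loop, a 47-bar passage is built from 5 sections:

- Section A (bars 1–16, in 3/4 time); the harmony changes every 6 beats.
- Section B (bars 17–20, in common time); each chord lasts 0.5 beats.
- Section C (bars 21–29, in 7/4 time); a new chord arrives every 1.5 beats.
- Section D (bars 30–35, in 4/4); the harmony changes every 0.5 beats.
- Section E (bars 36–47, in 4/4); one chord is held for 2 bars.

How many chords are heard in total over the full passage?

136 chords

A has 48 beats and chords last 6 each, so 8 chords.
B has 16 beats and chords last 0.5 each, so 32 chords.
C has 63 beats and chords last 1.5 each, so 42 chords.
D has 24 beats and chords last 0.5 each, so 48 chords.
E has 48 beats and chords last 8 each, so 6 chords.
Total: 8 + 32 + 42 + 48 + 6 = 136.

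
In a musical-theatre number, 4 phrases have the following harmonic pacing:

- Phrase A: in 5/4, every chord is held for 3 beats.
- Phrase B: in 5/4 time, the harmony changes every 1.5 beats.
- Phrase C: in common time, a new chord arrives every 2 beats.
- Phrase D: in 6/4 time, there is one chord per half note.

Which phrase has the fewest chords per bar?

Phrase A

A: 5 beats/bar ÷ 3 beats/chord = 5/3 chords/bar.
B: 5 beats/bar ÷ 1.5 beats/chord = 10/3 chords/bar.
C: 4 beats/bar ÷ 2 beats/chord = 2 chords/bar.
D: 6 beats/bar ÷ 2 beats/chord = 3 chords/bar.
Slowest is A at 5/3 chords/bar.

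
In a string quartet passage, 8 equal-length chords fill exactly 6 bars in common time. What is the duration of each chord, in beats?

6 bars × 4 beats/bar = 24 beats total.
24 beats ÷ 8 chords = 3 beats per chord.
(That is a dotted half note.)

3 beats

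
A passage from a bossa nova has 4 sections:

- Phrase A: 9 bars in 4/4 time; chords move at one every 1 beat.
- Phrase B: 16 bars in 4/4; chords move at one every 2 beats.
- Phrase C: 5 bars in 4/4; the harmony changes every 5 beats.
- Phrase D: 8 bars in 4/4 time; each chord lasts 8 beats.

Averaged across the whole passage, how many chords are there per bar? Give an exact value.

A: 9 bars of 4 beats is 36 beats; at 1 beat each that's 36 chords.
B: 16 bars of 4 beats is 64 beats; at 2 beats each that's 32 chords.
C: 5 bars of 4 beats is 20 beats; at 5 beats each that's 4 chords.
D: 8 bars of 4 beats is 32 beats; at 8 beats each that's 4 chords.
Overall: 76 chords over 38 bars → 76/38 = 2 chords per bar.

2 chords per bar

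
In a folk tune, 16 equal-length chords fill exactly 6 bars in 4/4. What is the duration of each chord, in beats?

6 bars × 4 beats/bar = 24 beats total.
24 beats ÷ 16 chords = 1.5 beats per chord.
(That is a dotted quarter note.)

1.5 beats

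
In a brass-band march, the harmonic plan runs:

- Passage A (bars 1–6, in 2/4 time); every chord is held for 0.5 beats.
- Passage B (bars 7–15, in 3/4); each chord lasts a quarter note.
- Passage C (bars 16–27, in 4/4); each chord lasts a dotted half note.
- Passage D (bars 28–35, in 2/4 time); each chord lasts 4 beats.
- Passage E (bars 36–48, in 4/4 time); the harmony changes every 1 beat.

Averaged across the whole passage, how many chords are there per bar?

41/16 chords per bar

A: 6 bars of 2 beats is 12 beats; at 0.5 beats each that's 24 chords.
B: 9 bars of 3 beats is 27 beats; at 1 beat each that's 27 chords.
C: 12 bars of 4 beats is 48 beats; at 3 beats each that's 16 chords.
D: 8 bars of 2 beats is 16 beats; at 4 beats each that's 4 chords.
E: 13 bars of 4 beats is 52 beats; at 1 beat each that's 52 chords.
Overall: 123 chords over 48 bars → 123/48 = 41/16 chords per bar.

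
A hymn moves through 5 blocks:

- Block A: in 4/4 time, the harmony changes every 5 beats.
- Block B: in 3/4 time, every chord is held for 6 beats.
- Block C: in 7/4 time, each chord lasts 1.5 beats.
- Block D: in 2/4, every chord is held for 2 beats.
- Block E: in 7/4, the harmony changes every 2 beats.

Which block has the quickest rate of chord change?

A: 4/5 = 0.8 chords/bar.
B: 3/6 = 0.5 chords/bar.
C: 7/1.5 = 14/3 chords/bar.
D: 2/2 = 1 chord/bar.
E: 7/2 = 3.5 chords/bar.
Fastest is C at 14/3 chords/bar.

Block C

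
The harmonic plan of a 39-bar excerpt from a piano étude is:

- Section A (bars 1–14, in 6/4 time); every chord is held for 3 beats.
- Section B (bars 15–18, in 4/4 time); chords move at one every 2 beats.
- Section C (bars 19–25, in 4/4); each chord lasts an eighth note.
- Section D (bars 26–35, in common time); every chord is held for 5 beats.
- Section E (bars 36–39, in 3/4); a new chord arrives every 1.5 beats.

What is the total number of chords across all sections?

108 chords

A has 84 beats and chords last 3 each, so 28 chords.
B has 16 beats and chords last 2 each, so 8 chords.
C has 28 beats and chords last 0.5 each, so 56 chords.
D has 40 beats and chords last 5 each, so 8 chords.
E has 12 beats and chords last 1.5 each, so 8 chords.
Total: 28 + 8 + 56 + 8 + 8 = 108.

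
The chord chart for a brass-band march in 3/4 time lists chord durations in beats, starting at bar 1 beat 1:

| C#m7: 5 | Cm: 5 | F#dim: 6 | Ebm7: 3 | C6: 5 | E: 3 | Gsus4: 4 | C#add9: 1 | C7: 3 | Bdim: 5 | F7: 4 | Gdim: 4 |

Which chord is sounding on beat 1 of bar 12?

Beat 1 of bar 12 is beat (12−1)×3 + 1 = 34 overall.
Running totals: C#m7 ends at 5, Cm ends at 10, F#dim ends at 16, Ebm7 ends at 19, C6 ends at 24, E ends at 27, Gsus4 ends at 31, C#add9 ends at 32, C7 ends at 35.
Beat 34 falls within C7.

C7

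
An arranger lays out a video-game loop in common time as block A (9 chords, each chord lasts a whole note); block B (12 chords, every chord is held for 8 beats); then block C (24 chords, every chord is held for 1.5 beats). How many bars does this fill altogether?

42 bars

A: 9 × 4 = 36 beats = 9 bars.
B: 12 × 8 = 96 beats = 24 bars.
C: 24 × 1.5 = 36 beats = 9 bars.
Total: 9 + 24 + 9 = 42 bars.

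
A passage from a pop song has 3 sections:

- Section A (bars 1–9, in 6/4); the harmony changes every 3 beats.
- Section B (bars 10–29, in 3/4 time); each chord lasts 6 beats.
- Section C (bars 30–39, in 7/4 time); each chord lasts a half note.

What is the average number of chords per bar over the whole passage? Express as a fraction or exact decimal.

A: 9 bars of 6 beats is 54 beats; at 3 beats each that's 18 chords.
B: 20 bars of 3 beats is 60 beats; at 6 beats each that's 10 chords.
C: 10 bars of 7 beats is 70 beats; at 2 beats each that's 35 chords.
Overall: 63 chords over 39 bars → 63/39 = 21/13 chords per bar.

21/13 chords per bar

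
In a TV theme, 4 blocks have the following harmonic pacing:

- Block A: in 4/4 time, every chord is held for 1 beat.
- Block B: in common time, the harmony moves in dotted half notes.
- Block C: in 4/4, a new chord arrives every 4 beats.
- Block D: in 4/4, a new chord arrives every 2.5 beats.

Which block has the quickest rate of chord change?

Block A

A: 4 beats/bar ÷ 1 beat/chord = 4 chords/bar.
B: 4 beats/bar ÷ 3 beats/chord = 4/3 chords/bar.
C: 4 beats/bar ÷ 4 beats/chord = 1 chord/bar.
D: 4 beats/bar ÷ 2.5 beats/chord = 1.6 chords/bar.
Fastest is A at 4 chords/bar.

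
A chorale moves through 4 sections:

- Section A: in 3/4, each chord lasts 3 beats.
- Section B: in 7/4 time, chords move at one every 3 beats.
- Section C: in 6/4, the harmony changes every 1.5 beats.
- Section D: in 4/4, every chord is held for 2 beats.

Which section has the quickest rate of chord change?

A: each chord is 3 beats in 3/4, so 1 per bar.
B: each chord is 3 beats in 7/4, so 7/3 per bar.
C: each chord is 1.5 beats in 6/4, so 4 per bar.
D: each chord is 2 beats in 4/4, so 2 per bar.
Fastest is C at 4 chords/bar.

Section C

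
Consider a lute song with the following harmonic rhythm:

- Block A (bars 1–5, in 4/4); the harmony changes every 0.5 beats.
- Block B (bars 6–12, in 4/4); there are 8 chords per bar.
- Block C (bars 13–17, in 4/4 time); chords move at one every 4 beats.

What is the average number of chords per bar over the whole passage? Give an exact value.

101/17 chords per bar

A: 5 × 4 = 20 beats ÷ 0.5 = 40 chords.
B: 7 × 4 = 28 beats ÷ 0.5 = 56 chords.
C: 5 × 4 = 20 beats ÷ 4 = 5 chords.
Overall: 101 chords over 17 bars → 101/17 = 101/17 chords per bar.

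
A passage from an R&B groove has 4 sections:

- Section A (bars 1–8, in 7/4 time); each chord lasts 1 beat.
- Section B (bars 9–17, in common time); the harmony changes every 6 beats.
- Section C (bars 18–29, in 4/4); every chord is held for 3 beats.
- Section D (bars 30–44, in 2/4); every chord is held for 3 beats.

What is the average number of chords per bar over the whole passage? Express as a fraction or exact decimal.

A: 8 × 7 = 56 beats ÷ 1 = 56 chords.
B: 9 × 4 = 36 beats ÷ 6 = 6 chords.
C: 12 × 4 = 48 beats ÷ 3 = 16 chords.
D: 15 × 2 = 30 beats ÷ 3 = 10 chords.
Overall: 88 chords over 44 bars → 88/44 = 2 chords per bar.

2 chords per bar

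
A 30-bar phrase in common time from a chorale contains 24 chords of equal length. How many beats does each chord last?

5 beats

30 bars × 4 beats/bar = 120 beats total.
120 beats ÷ 24 chords = 5 beats per chord.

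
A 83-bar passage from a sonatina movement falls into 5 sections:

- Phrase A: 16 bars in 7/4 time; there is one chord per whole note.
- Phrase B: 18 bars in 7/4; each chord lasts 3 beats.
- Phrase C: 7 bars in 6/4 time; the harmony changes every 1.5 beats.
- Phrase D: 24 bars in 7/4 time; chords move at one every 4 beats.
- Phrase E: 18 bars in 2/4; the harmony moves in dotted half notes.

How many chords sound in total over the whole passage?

152 chords

A: 16·7 = 112 beats, 112/4 = 28 chords.
B: 18·7 = 126 beats, 126/3 = 42 chords.
C: 7·6 = 42 beats, 42/1.5 = 28 chords.
D: 24·7 = 168 beats, 168/4 = 42 chords.
E: 18·2 = 36 beats, 36/3 = 12 chords.
Total: 28 + 42 + 28 + 42 + 12 = 152.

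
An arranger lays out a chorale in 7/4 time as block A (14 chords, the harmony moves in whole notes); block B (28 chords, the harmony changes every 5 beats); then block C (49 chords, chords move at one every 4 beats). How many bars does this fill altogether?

A: 14 × 4 = 56 beats = 8 bars.
B: 28 × 5 = 140 beats = 20 bars.
C: 49 × 4 = 196 beats = 28 bars.
Total: 8 + 20 + 28 = 56 bars.

56 bars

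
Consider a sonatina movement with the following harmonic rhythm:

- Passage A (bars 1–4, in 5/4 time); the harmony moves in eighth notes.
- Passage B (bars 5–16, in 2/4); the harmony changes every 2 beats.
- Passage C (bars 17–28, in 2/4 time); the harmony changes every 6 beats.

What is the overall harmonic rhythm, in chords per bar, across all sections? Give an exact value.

2 chords per bar

A: 4 bars of 5 beats is 20 beats; at 0.5 beats each that's 40 chords.
B: 12 bars of 2 beats is 24 beats; at 2 beats each that's 12 chords.
C: 12 bars of 2 beats is 24 beats; at 6 beats each that's 4 chords.
Overall: 56 chords over 28 bars → 56/28 = 2 chords per bar.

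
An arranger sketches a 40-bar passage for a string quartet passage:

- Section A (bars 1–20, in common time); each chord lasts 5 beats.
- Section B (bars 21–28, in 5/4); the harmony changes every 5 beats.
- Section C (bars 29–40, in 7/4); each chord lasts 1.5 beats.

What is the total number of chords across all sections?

A: 20·4 = 80 beats, 80/5 = 16 chords.
B: 8·5 = 40 beats, 40/5 = 8 chords.
C: 12·7 = 84 beats, 84/1.5 = 56 chords.
Total: 16 + 8 + 56 = 80.

80 chords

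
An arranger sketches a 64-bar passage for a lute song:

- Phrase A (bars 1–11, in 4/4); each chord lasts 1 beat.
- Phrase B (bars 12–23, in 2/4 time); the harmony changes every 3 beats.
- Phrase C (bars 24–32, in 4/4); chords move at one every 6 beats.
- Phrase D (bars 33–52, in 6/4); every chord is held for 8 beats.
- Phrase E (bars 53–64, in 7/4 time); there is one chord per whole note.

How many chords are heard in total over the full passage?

A: 11·4 = 44 beats, 44/1 = 44 chords.
B: 12·2 = 24 beats, 24/3 = 8 chords.
C: 9·4 = 36 beats, 36/6 = 6 chords.
D: 20·6 = 120 beats, 120/8 = 15 chords.
E: 12·7 = 84 beats, 84/4 = 21 chords.
Total: 44 + 8 + 6 + 15 + 21 = 94.

94 chords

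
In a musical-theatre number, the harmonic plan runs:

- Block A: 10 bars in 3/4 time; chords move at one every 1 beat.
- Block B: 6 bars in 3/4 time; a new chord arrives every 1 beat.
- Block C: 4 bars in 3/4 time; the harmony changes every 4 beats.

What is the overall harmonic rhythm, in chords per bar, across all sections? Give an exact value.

2.55 chords per bar

A: 10 bars of 3 beats is 30 beats; at 1 beat each that's 30 chords.
B: 6 bars of 3 beats is 18 beats; at 1 beat each that's 18 chords.
C: 4 bars of 3 beats is 12 beats; at 4 beats each that's 3 chords.
Overall: 51 chords over 20 bars → 51/20 = 2.55 chords per bar.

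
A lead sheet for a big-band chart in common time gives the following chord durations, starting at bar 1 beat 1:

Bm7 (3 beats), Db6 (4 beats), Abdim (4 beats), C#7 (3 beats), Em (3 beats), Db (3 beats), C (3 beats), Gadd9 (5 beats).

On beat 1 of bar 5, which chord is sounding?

Beat 1 of bar 5 is beat (5−1)×4 + 1 = 17 overall.
Running totals: Bm7 ends at 3, Db6 ends at 7, Abdim ends at 11, C#7 ends at 14, Em ends at 17.
Beat 17 falls within Em.

Em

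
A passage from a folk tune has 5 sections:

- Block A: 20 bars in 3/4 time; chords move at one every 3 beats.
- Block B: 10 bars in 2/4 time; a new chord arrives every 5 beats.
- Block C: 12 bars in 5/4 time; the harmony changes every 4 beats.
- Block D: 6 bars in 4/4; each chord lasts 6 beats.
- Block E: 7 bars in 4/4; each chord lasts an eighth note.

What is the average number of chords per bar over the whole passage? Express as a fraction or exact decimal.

1.8 chords per bar

A: 20 bars of 3 beats is 60 beats; at 3 beats each that's 20 chords.
B: 10 bars of 2 beats is 20 beats; at 5 beats each that's 4 chords.
C: 12 bars of 5 beats is 60 beats; at 4 beats each that's 15 chords.
D: 6 bars of 4 beats is 24 beats; at 6 beats each that's 4 chords.
E: 7 bars of 4 beats is 28 beats; at 0.5 beats each that's 56 chords.
Overall: 99 chords over 55 bars → 99/55 = 1.8 chords per bar.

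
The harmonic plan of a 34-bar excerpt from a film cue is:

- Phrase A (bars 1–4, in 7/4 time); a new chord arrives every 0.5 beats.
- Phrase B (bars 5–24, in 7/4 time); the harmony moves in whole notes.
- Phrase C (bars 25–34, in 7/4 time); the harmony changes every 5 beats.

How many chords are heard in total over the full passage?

105 chords

A has 28 beats and chords last 0.5 each, so 56 chords.
B has 140 beats and chords last 4 each, so 35 chords.
C has 70 beats and chords last 5 each, so 14 chords.
Total: 56 + 35 + 14 = 105.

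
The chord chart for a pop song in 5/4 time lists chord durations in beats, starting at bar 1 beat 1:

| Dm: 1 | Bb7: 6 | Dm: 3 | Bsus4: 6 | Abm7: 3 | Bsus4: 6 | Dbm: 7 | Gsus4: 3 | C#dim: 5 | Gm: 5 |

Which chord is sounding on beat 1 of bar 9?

Beat 1 of bar 9 is beat (9−1)×5 + 1 = 41 overall.
Running totals: Dm ends at 1, Bb7 ends at 7, Dm ends at 10, Bsus4 ends at 16, Abm7 ends at 19, Bsus4 ends at 25, Dbm ends at 32, Gsus4 ends at 35, C#dim ends at 40, Gm ends at 45.
Beat 41 falls within Gm.

Gm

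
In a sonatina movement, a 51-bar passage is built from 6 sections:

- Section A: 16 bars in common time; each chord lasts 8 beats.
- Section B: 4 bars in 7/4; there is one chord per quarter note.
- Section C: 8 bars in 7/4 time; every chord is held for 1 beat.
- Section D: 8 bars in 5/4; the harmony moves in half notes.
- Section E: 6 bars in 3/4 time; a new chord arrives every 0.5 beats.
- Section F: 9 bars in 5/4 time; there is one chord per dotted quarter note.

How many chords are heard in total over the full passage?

178 chords

A: 16 bars × 4 beats = 64 beats; 8 beats/chord → 8 chords.
B: 4 bars × 7 beats = 28 beats; 1 beat/chord → 28 chords.
C: 8 bars × 7 beats = 56 beats; 1 beat/chord → 56 chords.
D: 8 bars × 5 beats = 40 beats; 2 beats/chord → 20 chords.
E: 6 bars × 3 beats = 18 beats; 0.5 beats/chord → 36 chords.
F: 9 bars × 5 beats = 45 beats; 1.5 beats/chord → 30 chords.
Total: 8 + 28 + 56 + 20 + 36 + 30 = 178.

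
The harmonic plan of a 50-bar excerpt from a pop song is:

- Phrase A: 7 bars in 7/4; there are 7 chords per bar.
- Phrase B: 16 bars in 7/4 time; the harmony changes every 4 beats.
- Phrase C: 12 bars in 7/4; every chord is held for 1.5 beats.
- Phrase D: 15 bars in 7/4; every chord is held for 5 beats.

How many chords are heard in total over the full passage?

154 chords

A has 49 beats and chords last 1 each, so 49 chords.
B has 112 beats and chords last 4 each, so 28 chords.
C has 84 beats and chords last 1.5 each, so 56 chords.
D has 105 beats and chords last 5 each, so 21 chords.
Total: 49 + 28 + 56 + 21 = 154.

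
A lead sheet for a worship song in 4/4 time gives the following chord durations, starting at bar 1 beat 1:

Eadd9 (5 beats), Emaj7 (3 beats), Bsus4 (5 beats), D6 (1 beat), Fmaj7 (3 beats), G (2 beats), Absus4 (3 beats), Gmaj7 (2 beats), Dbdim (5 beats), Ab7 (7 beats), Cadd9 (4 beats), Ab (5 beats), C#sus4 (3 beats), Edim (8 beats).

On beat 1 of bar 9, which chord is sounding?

Beat 1 of bar 9 is beat (9−1)×4 + 1 = 33 overall.
Running totals: Eadd9 ends at 5, Emaj7 ends at 8, Bsus4 ends at 13, D6 ends at 14, Fmaj7 ends at 17, G ends at 19, Absus4 ends at 22, Gmaj7 ends at 24, Dbdim ends at 29, Ab7 ends at 36.
Beat 33 falls within Ab7.

Ab7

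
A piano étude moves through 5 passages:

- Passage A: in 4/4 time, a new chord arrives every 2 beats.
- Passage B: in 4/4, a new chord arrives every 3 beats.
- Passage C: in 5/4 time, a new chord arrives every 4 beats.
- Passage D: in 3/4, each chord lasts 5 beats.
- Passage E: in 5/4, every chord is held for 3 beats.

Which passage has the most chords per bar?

A: 4/2 = 2 chords/bar.
B: 4/3 = 4/3 chords/bar.
C: 5/4 = 1.25 chords/bar.
D: 3/5 = 0.6 chords/bar.
E: 5/3 = 5/3 chords/bar.
Fastest is A at 2 chords/bar.

Passage A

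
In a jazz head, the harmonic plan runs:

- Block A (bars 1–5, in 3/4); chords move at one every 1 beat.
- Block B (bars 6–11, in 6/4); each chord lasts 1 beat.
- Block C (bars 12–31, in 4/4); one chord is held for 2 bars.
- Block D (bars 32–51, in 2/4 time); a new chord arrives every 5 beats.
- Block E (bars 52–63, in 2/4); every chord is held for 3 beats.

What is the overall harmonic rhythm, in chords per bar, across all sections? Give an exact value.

A: 5 × 3 = 15 beats ÷ 1 = 15 chords.
B: 6 × 6 = 36 beats ÷ 1 = 36 chords.
C: 20 × 4 = 80 beats ÷ 8 = 10 chords.
D: 20 × 2 = 40 beats ÷ 5 = 8 chords.
E: 12 × 2 = 24 beats ÷ 3 = 8 chords.
Overall: 77 chords over 63 bars → 77/63 = 11/9 chords per bar.

11/9 chords per bar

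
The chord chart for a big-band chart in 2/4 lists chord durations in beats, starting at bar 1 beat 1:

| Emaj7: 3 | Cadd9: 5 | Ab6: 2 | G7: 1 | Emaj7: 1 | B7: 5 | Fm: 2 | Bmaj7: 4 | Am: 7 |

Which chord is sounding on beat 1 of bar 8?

Beat 1 of bar 8 is beat (8−1)×2 + 1 = 15 overall.
Running totals: Emaj7 ends at 3, Cadd9 ends at 8, Ab6 ends at 10, G7 ends at 11, Emaj7 ends at 12, B7 ends at 17.
Beat 15 falls within B7.

B7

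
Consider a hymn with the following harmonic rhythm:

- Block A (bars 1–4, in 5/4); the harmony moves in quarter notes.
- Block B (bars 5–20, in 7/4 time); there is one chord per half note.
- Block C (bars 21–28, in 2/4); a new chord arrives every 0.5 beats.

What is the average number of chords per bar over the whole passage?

A: 4 × 5 = 20 beats ÷ 1 = 20 chords.
B: 16 × 7 = 112 beats ÷ 2 = 56 chords.
C: 8 × 2 = 16 beats ÷ 0.5 = 32 chords.
Overall: 108 chords over 28 bars → 108/28 = 27/7 chords per bar.

27/7 chords per bar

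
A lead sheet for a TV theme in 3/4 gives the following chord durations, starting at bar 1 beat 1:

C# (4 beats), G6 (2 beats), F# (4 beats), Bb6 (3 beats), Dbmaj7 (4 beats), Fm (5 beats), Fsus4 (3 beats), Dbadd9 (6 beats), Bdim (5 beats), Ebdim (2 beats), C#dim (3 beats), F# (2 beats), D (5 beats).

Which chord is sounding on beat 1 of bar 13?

Beat 1 of bar 13 is beat (13−1)×3 + 1 = 37 overall.
Running totals: C# ends at 4, G6 ends at 6, F# ends at 10, Bb6 ends at 13, Dbmaj7 ends at 17, Fm ends at 22, Fsus4 ends at 25, Dbadd9 ends at 31, Bdim ends at 36, Ebdim ends at 38.
Beat 37 falls within Ebdim.

Ebdim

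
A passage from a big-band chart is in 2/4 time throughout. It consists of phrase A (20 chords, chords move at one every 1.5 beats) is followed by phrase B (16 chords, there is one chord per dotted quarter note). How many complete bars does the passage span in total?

27 bars

A: 20 × 1.5 = 30 beats = 15 bars.
B: 16 × 1.5 = 24 beats = 12 bars.
Total: 15 + 12 = 27 bars.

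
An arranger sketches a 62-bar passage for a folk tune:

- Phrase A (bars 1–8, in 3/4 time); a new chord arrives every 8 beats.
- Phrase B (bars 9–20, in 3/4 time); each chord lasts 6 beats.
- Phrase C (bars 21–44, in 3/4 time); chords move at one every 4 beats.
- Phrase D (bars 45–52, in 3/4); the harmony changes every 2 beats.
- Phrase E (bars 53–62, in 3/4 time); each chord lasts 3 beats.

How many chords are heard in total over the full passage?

A: 8·3 = 24 beats, 24/8 = 3 chords.
B: 12·3 = 36 beats, 36/6 = 6 chords.
C: 24·3 = 72 beats, 72/4 = 18 chords.
D: 8·3 = 24 beats, 24/2 = 12 chords.
E: 10·3 = 30 beats, 30/3 = 10 chords.
Total: 3 + 6 + 18 + 12 + 10 = 49.

49 chords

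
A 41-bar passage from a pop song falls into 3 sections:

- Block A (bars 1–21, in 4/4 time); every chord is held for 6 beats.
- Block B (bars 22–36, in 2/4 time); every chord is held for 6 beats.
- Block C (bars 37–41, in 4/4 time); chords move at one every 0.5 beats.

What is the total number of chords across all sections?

A has 84 beats and chords last 6 each, so 14 chords.
B has 30 beats and chords last 6 each, so 5 chords.
C has 20 beats and chords last 0.5 each, so 40 chords.
Total: 14 + 5 + 40 = 59.

59 chords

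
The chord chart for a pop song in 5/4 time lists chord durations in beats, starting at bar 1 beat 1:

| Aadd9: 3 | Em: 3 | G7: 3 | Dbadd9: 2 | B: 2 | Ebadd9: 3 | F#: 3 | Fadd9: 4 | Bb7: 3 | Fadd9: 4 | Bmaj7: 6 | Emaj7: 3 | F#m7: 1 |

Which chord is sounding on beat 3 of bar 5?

Fadd9

Beat 3 of bar 5 is beat (5−1)×5 + 3 = 23 overall.
Running totals: Aadd9 ends at 3, Em ends at 6, G7 ends at 9, Dbadd9 ends at 11, B ends at 13, Ebadd9 ends at 16, F# ends at 19, Fadd9 ends at 23.
Beat 23 falls within Fadd9.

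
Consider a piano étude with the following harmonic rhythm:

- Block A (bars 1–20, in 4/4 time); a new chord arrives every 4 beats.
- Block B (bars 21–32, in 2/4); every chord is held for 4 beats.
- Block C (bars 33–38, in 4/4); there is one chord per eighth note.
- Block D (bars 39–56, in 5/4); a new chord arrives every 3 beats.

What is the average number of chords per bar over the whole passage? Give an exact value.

A: 20 × 4 = 80 beats ÷ 4 = 20 chords.
B: 12 × 2 = 24 beats ÷ 4 = 6 chords.
C: 6 × 4 = 24 beats ÷ 0.5 = 48 chords.
D: 18 × 5 = 90 beats ÷ 3 = 30 chords.
Overall: 104 chords over 56 bars → 104/56 = 13/7 chords per bar.

13/7 chords per bar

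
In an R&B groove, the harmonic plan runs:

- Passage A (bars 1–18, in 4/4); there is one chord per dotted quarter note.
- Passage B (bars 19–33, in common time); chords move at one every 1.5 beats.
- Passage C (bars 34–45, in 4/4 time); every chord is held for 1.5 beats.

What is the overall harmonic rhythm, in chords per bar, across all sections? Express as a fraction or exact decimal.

A: 18 bars of 4 beats is 72 beats; at 1.5 beats each that's 48 chords.
B: 15 bars of 4 beats is 60 beats; at 1.5 beats each that's 40 chords.
C: 12 bars of 4 beats is 48 beats; at 1.5 beats each that's 32 chords.
Overall: 120 chords over 45 bars → 120/45 = 8/3 chords per bar.

8/3 chords per bar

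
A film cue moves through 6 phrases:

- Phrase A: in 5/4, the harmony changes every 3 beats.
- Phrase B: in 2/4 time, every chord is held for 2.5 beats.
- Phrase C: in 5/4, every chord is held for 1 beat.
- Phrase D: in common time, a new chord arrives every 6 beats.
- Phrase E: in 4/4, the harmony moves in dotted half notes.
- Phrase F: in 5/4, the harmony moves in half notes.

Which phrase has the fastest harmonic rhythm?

Phrase C

A: each chord is 3 beats in 5/4, so 5/3 per bar.
B: each chord is 2.5 beats in 2/4, so 0.8 per bar.
C: each chord is 1 beat in 5/4, so 5 per bar.
D: each chord is 6 beats in 4/4, so 2/3 per bar.
E: each chord is 3 beats in 4/4, so 4/3 per bar.
F: each chord is 2 beats in 5/4, so 2.5 per bar.
Fastest is C at 5 chords/bar.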